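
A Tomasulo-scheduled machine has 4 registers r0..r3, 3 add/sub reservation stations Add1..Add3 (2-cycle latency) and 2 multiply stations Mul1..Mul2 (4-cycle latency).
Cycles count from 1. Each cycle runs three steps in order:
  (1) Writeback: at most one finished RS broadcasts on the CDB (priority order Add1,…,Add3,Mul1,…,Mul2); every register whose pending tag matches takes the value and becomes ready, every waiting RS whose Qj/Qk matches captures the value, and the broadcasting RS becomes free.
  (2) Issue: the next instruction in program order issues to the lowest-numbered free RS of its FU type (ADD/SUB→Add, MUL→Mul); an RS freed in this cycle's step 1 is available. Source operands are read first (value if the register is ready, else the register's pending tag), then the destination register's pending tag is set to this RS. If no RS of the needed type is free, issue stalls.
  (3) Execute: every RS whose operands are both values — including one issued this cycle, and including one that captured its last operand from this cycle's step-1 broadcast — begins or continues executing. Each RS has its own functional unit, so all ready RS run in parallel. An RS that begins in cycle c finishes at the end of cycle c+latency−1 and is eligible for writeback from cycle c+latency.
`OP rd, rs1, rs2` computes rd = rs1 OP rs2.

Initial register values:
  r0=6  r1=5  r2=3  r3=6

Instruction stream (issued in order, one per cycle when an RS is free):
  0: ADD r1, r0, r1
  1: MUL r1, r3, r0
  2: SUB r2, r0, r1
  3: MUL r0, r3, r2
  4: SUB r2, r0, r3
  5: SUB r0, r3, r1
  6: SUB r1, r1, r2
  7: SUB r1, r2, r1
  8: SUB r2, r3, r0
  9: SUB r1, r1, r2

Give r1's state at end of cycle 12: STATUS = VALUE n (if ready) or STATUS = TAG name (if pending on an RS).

c1: issue ADD r1<-Add1 | r0:6,r1:Add1,r2:3,r3:6
c2: issue MUL r1<-Mul1 | r0:6,r1:Mul1,r2:3,r3:6
c3: CDB Add1=11; issue SUB r2<-Add1 | r0:6,r1:Mul1,r2:Add1,r3:6
c4: issue MUL r0<-Mul2 | r0:Mul2,r1:Mul1,r2:Add1,r3:6
c5: issue SUB r2<-Add2 | r0:Mul2,r1:Mul1,r2:Add2,r3:6
c6: CDB Mul1=36; issue SUB r0<-Add3 | r0:Add3,r1:36,r2:Add2,r3:6
c7: stall | r0:Add3,r1:36,r2:Add2,r3:6
c8: CDB Add1=-30; issue SUB r1<-Add1 | r0:Add3,r1:Add1,r2:Add2,r3:6
c9: CDB Add3=-30; issue SUB r1<-Add3 | r0:-30,r1:Add3,r2:Add2,r3:6
c10: stall | r0:-30,r1:Add3,r2:Add2,r3:6
c11: stall | r0:-30,r1:Add3,r2:Add2,r3:6
c12: CDB Mul2=-180; stall | r0:-30,r1:Add3,r2:Add2,r3:6

STATUS = TAG Add3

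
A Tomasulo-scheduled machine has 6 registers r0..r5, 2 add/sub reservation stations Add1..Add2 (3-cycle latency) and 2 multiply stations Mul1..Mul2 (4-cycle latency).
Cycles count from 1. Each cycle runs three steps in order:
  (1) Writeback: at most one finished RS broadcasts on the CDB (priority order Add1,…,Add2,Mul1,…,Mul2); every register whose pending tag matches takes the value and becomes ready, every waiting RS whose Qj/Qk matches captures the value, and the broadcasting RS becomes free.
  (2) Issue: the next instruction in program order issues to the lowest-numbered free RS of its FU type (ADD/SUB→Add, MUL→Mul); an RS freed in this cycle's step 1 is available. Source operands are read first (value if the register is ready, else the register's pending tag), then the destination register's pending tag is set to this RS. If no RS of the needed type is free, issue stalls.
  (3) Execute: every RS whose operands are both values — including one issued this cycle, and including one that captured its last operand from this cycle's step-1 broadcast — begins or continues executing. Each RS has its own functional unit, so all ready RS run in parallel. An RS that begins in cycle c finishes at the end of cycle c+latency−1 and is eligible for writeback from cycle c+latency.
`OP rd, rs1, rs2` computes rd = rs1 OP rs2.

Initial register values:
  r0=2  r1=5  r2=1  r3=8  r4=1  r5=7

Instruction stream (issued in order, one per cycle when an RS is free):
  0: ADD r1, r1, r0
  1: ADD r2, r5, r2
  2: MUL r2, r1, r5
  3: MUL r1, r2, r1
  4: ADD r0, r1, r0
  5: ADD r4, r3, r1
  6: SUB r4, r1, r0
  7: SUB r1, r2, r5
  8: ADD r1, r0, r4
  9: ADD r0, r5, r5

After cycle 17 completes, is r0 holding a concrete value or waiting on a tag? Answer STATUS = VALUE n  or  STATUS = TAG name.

  c1: issue ADD r1<-Add1  regs: r0:2,r1:Add1,r2:1,r3:8,r4:1,r5:7
  c2: issue ADD r2<-Add2  regs: r0:2,r1:Add1,r2:Add2,r3:8,r4:1,r5:7
  c3: issue MUL r2<-Mul1  regs: r0:2,r1:Add1,r2:Mul1,r3:8,r4:1,r5:7
  c4: CDB Add1=7; issue MUL r1<-Mul2  regs: r0:2,r1:Mul2,r2:Mul1,r3:8,r4:1,r5:7
  c5: CDB Add2=8; issue ADD r0<-Add1  regs: r0:Add1,r1:Mul2,r2:Mul1,r3:8,r4:1,r5:7
  c6: issue ADD r4<-Add2  regs: r0:Add1,r1:Mul2,r2:Mul1,r3:8,r4:Add2,r5:7
  c7: stall  regs: r0:Add1,r1:Mul2,r2:Mul1,r3:8,r4:Add2,r5:7
  c8: CDB Mul1=49; stall  regs: r0:Add1,r1:Mul2,r2:49,r3:8,r4:Add2,r5:7
  c9: stall  regs: r0:Add1,r1:Mul2,r2:49,r3:8,r4:Add2,r5:7
  c10: stall  regs: r0:Add1,r1:Mul2,r2:49,r3:8,r4:Add2,r5:7
  c11: stall  regs: r0:Add1,r1:Mul2,r2:49,r3:8,r4:Add2,r5:7
  c12: CDB Mul2=343; stall  regs: r0:Add1,r1:343,r2:49,r3:8,r4:Add2,r5:7
  c13: stall  regs: r0:Add1,r1:343,r2:49,r3:8,r4:Add2,r5:7
  c14: stall  regs: r0:Add1,r1:343,r2:49,r3:8,r4:Add2,r5:7
  c15: CDB Add1=345; issue SUB r4<-Add1  regs: r0:345,r1:343,r2:49,r3:8,r4:Add1,r5:7
  c16: CDB Add2=351; issue SUB r1<-Add2  regs: r0:345,r1:Add2,r2:49,r3:8,r4:Add1,r5:7
  c17: stall  regs: r0:345,r1:Add2,r2:49,r3:8,r4:Add1,r5:7

STATUS = VALUE 345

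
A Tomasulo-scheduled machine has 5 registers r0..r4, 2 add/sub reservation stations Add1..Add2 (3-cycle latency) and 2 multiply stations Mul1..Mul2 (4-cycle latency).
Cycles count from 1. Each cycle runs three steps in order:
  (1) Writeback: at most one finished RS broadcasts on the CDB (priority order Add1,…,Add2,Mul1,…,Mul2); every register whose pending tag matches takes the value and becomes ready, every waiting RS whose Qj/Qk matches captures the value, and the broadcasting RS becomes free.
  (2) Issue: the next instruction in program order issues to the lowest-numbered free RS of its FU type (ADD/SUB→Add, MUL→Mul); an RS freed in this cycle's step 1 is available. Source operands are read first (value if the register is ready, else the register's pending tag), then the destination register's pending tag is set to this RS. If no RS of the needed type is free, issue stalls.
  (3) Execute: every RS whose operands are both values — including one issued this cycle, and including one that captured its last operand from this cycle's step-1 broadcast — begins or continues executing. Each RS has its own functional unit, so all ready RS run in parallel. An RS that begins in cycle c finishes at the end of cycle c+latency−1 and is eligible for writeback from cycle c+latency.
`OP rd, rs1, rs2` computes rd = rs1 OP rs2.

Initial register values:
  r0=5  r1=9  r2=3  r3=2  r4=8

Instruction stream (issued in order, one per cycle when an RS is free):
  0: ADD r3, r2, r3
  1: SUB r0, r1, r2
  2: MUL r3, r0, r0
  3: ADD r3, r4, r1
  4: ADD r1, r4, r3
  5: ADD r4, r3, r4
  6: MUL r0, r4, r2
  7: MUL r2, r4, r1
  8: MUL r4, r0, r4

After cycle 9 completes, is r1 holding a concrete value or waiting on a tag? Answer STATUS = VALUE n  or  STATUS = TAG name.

c1: issue ADD r3<-Add1 | r0:5,r1:9,r2:3,r3:Add1,r4:8
c2: issue SUB r0<-Add2 | r0:Add2,r1:9,r2:3,r3:Add1,r4:8
c3: issue MUL r3<-Mul1 | r0:Add2,r1:9,r2:3,r3:Mul1,r4:8
c4: CDB Add1=5; issue ADD r3<-Add1 | r0:Add2,r1:9,r2:3,r3:Add1,r4:8
c5: CDB Add2=6; issue ADD r1<-Add2 | r0:6,r1:Add2,r2:3,r3:Add1,r4:8
c6: stall | r0:6,r1:Add2,r2:3,r3:Add1,r4:8
c7: CDB Add1=17; issue ADD r4<-Add1 | r0:6,r1:Add2,r2:3,r3:17,r4:Add1
c8: issue MUL r0<-Mul2 | r0:Mul2,r1:Add2,r2:3,r3:17,r4:Add1
c9: CDB Mul1=36; issue MUL r2<-Mul1 | r0:Mul2,r1:Add2,r2:Mul1,r3:17,r4:Add1

STATUS = TAG Add2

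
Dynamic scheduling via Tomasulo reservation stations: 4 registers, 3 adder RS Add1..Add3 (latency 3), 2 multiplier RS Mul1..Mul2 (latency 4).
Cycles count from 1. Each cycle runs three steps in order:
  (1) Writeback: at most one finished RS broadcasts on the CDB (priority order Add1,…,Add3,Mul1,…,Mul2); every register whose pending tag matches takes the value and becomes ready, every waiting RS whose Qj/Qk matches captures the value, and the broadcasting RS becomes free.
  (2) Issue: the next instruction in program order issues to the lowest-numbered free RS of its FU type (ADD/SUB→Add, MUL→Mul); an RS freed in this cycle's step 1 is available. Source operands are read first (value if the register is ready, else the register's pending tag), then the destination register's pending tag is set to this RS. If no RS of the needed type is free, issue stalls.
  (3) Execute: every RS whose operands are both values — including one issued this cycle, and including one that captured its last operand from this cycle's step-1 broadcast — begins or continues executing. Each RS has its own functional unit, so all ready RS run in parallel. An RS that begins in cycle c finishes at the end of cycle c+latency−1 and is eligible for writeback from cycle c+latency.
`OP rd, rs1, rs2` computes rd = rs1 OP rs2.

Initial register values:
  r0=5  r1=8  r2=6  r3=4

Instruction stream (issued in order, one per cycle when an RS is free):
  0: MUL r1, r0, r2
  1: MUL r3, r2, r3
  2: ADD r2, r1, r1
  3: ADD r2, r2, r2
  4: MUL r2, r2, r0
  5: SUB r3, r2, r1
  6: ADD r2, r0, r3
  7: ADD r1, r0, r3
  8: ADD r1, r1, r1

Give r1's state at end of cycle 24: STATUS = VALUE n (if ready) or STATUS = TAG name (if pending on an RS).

STATUS = TAG Add3

  c1: issue MUL r1<-Mul1  regs: r0:5,r1:Mul1,r2:6,r3:4
  c2: issue MUL r3<-Mul2  regs: r0:5,r1:Mul1,r2:6,r3:Mul2
  c3: issue ADD r2<-Add1  regs: r0:5,r1:Mul1,r2:Add1,r3:Mul2
  c4: issue ADD r2<-Add2  regs: r0:5,r1:Mul1,r2:Add2,r3:Mul2
  c5: CDB Mul1=30; issue MUL r2<-Mul1  regs: r0:5,r1:30,r2:Mul1,r3:Mul2
  c6: CDB Mul2=24; issue SUB r3<-Add3  regs: r0:5,r1:30,r2:Mul1,r3:Add3
  c7: stall  regs: r0:5,r1:30,r2:Mul1,r3:Add3
  c8: CDB Add1=60; issue ADD r2<-Add1  regs: r0:5,r1:30,r2:Add1,r3:Add3
  c9: stall  regs: r0:5,r1:30,r2:Add1,r3:Add3
  c10: stall  regs: r0:5,r1:30,r2:Add1,r3:Add3
  c11: CDB Add2=120; issue ADD r1<-Add2  regs: r0:5,r1:Add2,r2:Add1,r3:Add3
  c12: stall  regs: r0:5,r1:Add2,r2:Add1,r3:Add3
  c13: stall  regs: r0:5,r1:Add2,r2:Add1,r3:Add3
  c14: stall  regs: r0:5,r1:Add2,r2:Add1,r3:Add3
  c15: CDB Mul1=600; stall  regs: r0:5,r1:Add2,r2:Add1,r3:Add3
  c16: stall  regs: r0:5,r1:Add2,r2:Add1,r3:Add3
  c17: stall  regs: r0:5,r1:Add2,r2:Add1,r3:Add3
  c18: CDB Add3=570; issue ADD r1<-Add3  regs: r0:5,r1:Add3,r2:Add1,r3:570
  c19: -  regs: r0:5,r1:Add3,r2:Add1,r3:570
  c20: -  regs: r0:5,r1:Add3,r2:Add1,r3:570
  c21: CDB Add1=575  regs: r0:5,r1:Add3,r2:575,r3:570
  c22: CDB Add2=575  regs: r0:5,r1:Add3,r2:575,r3:570
  c23: -  regs: r0:5,r1:Add3,r2:575,r3:570
  c24: -  regs: r0:5,r1:Add3,r2:575,r3:570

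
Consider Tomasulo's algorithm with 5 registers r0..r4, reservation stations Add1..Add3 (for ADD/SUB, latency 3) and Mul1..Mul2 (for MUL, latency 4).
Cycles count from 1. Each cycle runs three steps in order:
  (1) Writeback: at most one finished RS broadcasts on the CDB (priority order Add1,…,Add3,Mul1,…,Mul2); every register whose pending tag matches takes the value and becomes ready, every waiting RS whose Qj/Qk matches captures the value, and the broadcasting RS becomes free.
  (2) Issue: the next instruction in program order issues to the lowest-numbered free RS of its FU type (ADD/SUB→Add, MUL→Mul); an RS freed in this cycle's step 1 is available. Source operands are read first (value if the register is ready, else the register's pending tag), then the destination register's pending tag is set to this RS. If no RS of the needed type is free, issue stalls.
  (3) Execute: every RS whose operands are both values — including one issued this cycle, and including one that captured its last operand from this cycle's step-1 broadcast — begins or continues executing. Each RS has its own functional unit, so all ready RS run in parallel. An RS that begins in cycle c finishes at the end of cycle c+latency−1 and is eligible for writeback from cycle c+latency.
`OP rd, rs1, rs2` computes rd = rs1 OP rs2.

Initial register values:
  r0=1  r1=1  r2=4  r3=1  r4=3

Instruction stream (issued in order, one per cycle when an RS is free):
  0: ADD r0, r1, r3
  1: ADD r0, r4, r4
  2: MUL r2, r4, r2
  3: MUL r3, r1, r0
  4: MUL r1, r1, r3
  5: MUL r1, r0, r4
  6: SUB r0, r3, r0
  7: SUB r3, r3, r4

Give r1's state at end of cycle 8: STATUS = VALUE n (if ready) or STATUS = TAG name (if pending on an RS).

STATUS = TAG Mul1

  c1: issue ADD r0<-Add1  regs: r0:Add1,r1:1,r2:4,r3:1,r4:3
  c2: issue ADD r0<-Add2  regs: r0:Add2,r1:1,r2:4,r3:1,r4:3
  c3: issue MUL r2<-Mul1  regs: r0:Add2,r1:1,r2:Mul1,r3:1,r4:3
  c4: CDB Add1=2; issue MUL r3<-Mul2  regs: r0:Add2,r1:1,r2:Mul1,r3:Mul2,r4:3
  c5: CDB Add2=6; stall  regs: r0:6,r1:1,r2:Mul1,r3:Mul2,r4:3
  c6: stall  regs: r0:6,r1:1,r2:Mul1,r3:Mul2,r4:3
  c7: CDB Mul1=12; issue MUL r1<-Mul1  regs: r0:6,r1:Mul1,r2:12,r3:Mul2,r4:3
  c8: stall  regs: r0:6,r1:Mul1,r2:12,r3:Mul2,r4:3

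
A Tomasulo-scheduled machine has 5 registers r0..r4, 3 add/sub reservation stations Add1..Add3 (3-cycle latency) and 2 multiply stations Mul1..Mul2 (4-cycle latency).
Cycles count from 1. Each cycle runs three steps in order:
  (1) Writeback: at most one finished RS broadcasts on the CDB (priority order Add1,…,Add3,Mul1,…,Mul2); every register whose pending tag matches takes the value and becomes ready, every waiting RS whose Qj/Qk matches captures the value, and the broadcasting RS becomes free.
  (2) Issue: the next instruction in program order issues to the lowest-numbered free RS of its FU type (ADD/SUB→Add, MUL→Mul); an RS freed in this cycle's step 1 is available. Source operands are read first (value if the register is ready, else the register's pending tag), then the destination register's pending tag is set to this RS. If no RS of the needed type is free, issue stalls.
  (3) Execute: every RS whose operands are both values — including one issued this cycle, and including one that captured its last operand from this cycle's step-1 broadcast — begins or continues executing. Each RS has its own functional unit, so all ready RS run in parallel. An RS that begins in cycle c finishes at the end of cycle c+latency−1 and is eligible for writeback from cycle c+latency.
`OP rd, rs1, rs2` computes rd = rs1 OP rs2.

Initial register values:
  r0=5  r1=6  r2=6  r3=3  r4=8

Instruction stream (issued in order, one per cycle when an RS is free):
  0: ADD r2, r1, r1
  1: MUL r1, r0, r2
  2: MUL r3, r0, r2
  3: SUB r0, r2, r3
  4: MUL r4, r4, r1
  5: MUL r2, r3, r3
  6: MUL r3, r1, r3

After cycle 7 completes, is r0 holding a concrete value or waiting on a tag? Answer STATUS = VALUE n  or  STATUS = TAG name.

c1: issue ADD r2<-Add1 | r0:5,r1:6,r2:Add1,r3:3,r4:8
c2: issue MUL r1<-Mul1 | r0:5,r1:Mul1,r2:Add1,r3:3,r4:8
c3: issue MUL r3<-Mul2 | r0:5,r1:Mul1,r2:Add1,r3:Mul2,r4:8
c4: CDB Add1=12; issue SUB r0<-Add1 | r0:Add1,r1:Mul1,r2:12,r3:Mul2,r4:8
c5: stall | r0:Add1,r1:Mul1,r2:12,r3:Mul2,r4:8
c6: stall | r0:Add1,r1:Mul1,r2:12,r3:Mul2,r4:8
c7: stall | r0:Add1,r1:Mul1,r2:12,r3:Mul2,r4:8

STATUS = TAG Add1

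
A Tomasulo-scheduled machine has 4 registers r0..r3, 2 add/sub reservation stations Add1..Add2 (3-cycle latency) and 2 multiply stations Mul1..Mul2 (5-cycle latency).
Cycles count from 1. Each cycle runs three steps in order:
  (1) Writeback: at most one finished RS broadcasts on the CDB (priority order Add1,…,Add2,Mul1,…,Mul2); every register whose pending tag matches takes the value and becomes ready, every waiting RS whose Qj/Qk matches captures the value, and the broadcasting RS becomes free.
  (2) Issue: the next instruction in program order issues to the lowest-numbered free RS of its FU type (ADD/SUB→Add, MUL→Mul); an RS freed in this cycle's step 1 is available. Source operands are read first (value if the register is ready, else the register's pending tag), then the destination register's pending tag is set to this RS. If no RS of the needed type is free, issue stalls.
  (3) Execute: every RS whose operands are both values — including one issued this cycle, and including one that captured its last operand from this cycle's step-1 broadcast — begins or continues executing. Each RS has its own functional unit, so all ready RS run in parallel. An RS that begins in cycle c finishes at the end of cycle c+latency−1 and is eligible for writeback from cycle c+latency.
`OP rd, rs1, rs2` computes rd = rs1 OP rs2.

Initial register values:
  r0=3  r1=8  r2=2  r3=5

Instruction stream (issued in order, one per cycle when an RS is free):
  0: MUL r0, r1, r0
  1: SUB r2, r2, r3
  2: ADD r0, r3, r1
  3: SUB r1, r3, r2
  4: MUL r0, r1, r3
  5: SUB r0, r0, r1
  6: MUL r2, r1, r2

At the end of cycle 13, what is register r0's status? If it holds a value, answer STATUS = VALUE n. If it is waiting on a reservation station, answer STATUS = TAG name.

STATUS = TAG Add2

  c1: issue MUL r0<-Mul1  regs: r0:Mul1,r1:8,r2:2,r3:5
  c2: issue SUB r2<-Add1  regs: r0:Mul1,r1:8,r2:Add1,r3:5
  c3: issue ADD r0<-Add2  regs: r0:Add2,r1:8,r2:Add1,r3:5
  c4: stall  regs: r0:Add2,r1:8,r2:Add1,r3:5
  c5: CDB Add1=-3; issue SUB r1<-Add1  regs: r0:Add2,r1:Add1,r2:-3,r3:5
  c6: CDB Add2=13; issue MUL r0<-Mul2  regs: r0:Mul2,r1:Add1,r2:-3,r3:5
  c7: CDB Mul1=24; issue SUB r0<-Add2  regs: r0:Add2,r1:Add1,r2:-3,r3:5
  c8: CDB Add1=8; issue MUL r2<-Mul1  regs: r0:Add2,r1:8,r2:Mul1,r3:5
  c9: -  regs: r0:Add2,r1:8,r2:Mul1,r3:5
  c10: -  regs: r0:Add2,r1:8,r2:Mul1,r3:5
  c11: -  regs: r0:Add2,r1:8,r2:Mul1,r3:5
  c12: -  regs: r0:Add2,r1:8,r2:Mul1,r3:5
  c13: CDB Mul1=-24  regs: r0:Add2,r1:8,r2:-24,r3:5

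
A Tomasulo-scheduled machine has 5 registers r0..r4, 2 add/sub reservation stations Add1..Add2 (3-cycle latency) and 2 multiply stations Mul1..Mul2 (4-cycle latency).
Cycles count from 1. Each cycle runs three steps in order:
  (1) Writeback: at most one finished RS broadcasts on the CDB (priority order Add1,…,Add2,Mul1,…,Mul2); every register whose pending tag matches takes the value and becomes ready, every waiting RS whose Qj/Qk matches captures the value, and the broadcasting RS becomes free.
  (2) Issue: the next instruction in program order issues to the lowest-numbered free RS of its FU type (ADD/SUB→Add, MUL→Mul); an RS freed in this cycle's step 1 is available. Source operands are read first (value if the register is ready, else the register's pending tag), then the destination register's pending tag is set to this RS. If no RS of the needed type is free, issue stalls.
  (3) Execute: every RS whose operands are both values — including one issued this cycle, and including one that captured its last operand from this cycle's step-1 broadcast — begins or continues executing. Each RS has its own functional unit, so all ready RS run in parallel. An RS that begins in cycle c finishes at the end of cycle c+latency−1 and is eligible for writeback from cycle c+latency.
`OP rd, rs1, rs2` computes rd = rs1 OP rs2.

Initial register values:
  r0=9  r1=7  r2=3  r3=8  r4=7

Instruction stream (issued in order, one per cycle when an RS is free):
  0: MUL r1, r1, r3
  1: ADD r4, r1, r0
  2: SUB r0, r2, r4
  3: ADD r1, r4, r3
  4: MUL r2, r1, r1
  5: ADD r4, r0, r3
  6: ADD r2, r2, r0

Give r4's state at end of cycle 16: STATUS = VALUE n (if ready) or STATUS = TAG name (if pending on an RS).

STATUS = VALUE -54

cycle 1: issue MUL r1<-Mul1 // r0:9,r1:Mul1,r2:3,r3:8,r4:7
cycle 2: issue ADD r4<-Add1 // r0:9,r1:Mul1,r2:3,r3:8,r4:Add1
cycle 3: issue SUB r0<-Add2 // r0:Add2,r1:Mul1,r2:3,r3:8,r4:Add1
cycle 4: stall // r0:Add2,r1:Mul1,r2:3,r3:8,r4:Add1
cycle 5: CDB Mul1=56; stall // r0:Add2,r1:56,r2:3,r3:8,r4:Add1
cycle 6: stall // r0:Add2,r1:56,r2:3,r3:8,r4:Add1
cycle 7: stall // r0:Add2,r1:56,r2:3,r3:8,r4:Add1
cycle 8: CDB Add1=65; issue ADD r1<-Add1 // r0:Add2,r1:Add1,r2:3,r3:8,r4:65
cycle 9: issue MUL r2<-Mul1 // r0:Add2,r1:Add1,r2:Mul1,r3:8,r4:65
cycle 10: stall // r0:Add2,r1:Add1,r2:Mul1,r3:8,r4:65
cycle 11: CDB Add1=73; issue ADD r4<-Add1 // r0:Add2,r1:73,r2:Mul1,r3:8,r4:Add1
cycle 12: CDB Add2=-62; issue ADD r2<-Add2 // r0:-62,r1:73,r2:Add2,r3:8,r4:Add1
cycle 13: - // r0:-62,r1:73,r2:Add2,r3:8,r4:Add1
cycle 14: - // r0:-62,r1:73,r2:Add2,r3:8,r4:Add1
cycle 15: CDB Add1=-54 // r0:-62,r1:73,r2:Add2,r3:8,r4:-54
cycle 16: CDB Mul1=5329 // r0:-62,r1:73,r2:Add2,r3:8,r4:-54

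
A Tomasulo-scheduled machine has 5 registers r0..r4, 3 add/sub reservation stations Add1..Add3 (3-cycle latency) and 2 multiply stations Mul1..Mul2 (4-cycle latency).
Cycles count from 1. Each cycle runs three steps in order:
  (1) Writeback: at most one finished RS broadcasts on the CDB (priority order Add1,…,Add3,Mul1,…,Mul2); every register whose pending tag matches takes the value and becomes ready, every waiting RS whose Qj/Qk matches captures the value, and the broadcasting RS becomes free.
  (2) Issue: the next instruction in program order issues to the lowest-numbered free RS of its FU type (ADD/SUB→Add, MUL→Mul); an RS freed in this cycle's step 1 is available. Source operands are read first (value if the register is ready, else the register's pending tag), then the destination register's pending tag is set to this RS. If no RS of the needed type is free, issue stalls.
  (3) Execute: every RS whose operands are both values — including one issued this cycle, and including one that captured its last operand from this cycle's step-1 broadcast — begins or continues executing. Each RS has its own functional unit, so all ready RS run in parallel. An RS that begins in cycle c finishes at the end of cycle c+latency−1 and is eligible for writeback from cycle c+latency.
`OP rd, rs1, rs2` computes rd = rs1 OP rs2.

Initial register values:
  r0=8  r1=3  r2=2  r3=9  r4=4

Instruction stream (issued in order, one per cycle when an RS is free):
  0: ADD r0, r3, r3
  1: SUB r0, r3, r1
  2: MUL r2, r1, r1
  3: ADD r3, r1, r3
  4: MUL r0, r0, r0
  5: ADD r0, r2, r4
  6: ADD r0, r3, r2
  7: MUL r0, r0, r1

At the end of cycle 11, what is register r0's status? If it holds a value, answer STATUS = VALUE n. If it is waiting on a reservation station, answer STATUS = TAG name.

STATUS = TAG Mul1

  c1: issue ADD r0<-Add1  regs: r0:Add1,r1:3,r2:2,r3:9,r4:4
  c2: issue SUB r0<-Add2  regs: r0:Add2,r1:3,r2:2,r3:9,r4:4
  c3: issue MUL r2<-Mul1  regs: r0:Add2,r1:3,r2:Mul1,r3:9,r4:4
  c4: CDB Add1=18; issue ADD r3<-Add1  regs: r0:Add2,r1:3,r2:Mul1,r3:Add1,r4:4
  c5: CDB Add2=6; issue MUL r0<-Mul2  regs: r0:Mul2,r1:3,r2:Mul1,r3:Add1,r4:4
  c6: issue ADD r0<-Add2  regs: r0:Add2,r1:3,r2:Mul1,r3:Add1,r4:4
  c7: CDB Add1=12; issue ADD r0<-Add1  regs: r0:Add1,r1:3,r2:Mul1,r3:12,r4:4
  c8: CDB Mul1=9; issue MUL r0<-Mul1  regs: r0:Mul1,r1:3,r2:9,r3:12,r4:4
  c9: CDB Mul2=36  regs: r0:Mul1,r1:3,r2:9,r3:12,r4:4
  c10: -  regs: r0:Mul1,r1:3,r2:9,r3:12,r4:4
  c11: CDB Add1=21  regs: r0:Mul1,r1:3,r2:9,r3:12,r4:4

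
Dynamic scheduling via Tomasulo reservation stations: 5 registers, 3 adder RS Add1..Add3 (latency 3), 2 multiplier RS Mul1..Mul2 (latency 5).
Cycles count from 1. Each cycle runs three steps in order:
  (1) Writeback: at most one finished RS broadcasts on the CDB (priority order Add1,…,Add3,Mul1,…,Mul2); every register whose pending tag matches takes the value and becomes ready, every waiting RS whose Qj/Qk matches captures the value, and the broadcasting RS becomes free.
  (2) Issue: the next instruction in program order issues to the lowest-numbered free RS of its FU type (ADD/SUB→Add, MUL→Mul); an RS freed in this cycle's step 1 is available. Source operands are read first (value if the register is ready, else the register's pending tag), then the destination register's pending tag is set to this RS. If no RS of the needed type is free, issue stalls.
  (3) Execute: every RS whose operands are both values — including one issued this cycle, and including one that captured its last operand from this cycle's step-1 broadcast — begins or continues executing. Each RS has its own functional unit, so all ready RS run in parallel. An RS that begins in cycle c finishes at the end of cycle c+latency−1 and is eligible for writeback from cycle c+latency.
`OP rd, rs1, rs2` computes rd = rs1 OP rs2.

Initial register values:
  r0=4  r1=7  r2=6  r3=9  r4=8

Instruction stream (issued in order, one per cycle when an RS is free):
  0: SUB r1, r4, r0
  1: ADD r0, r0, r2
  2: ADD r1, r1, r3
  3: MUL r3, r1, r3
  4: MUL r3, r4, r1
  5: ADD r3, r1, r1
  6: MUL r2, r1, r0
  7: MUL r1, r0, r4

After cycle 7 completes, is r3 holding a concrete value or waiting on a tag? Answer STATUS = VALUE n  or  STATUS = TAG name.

STATUS = TAG Add1

c1: issue SUB r1<-Add1 | r0:4,r1:Add1,r2:6,r3:9,r4:8
c2: issue ADD r0<-Add2 | r0:Add2,r1:Add1,r2:6,r3:9,r4:8
c3: issue ADD r1<-Add3 | r0:Add2,r1:Add3,r2:6,r3:9,r4:8
c4: CDB Add1=4; issue MUL r3<-Mul1 | r0:Add2,r1:Add3,r2:6,r3:Mul1,r4:8
c5: CDB Add2=10; issue MUL r3<-Mul2 | r0:10,r1:Add3,r2:6,r3:Mul2,r4:8
c6: issue ADD r3<-Add1 | r0:10,r1:Add3,r2:6,r3:Add1,r4:8
c7: CDB Add3=13; stall | r0:10,r1:13,r2:6,r3:Add1,r4:8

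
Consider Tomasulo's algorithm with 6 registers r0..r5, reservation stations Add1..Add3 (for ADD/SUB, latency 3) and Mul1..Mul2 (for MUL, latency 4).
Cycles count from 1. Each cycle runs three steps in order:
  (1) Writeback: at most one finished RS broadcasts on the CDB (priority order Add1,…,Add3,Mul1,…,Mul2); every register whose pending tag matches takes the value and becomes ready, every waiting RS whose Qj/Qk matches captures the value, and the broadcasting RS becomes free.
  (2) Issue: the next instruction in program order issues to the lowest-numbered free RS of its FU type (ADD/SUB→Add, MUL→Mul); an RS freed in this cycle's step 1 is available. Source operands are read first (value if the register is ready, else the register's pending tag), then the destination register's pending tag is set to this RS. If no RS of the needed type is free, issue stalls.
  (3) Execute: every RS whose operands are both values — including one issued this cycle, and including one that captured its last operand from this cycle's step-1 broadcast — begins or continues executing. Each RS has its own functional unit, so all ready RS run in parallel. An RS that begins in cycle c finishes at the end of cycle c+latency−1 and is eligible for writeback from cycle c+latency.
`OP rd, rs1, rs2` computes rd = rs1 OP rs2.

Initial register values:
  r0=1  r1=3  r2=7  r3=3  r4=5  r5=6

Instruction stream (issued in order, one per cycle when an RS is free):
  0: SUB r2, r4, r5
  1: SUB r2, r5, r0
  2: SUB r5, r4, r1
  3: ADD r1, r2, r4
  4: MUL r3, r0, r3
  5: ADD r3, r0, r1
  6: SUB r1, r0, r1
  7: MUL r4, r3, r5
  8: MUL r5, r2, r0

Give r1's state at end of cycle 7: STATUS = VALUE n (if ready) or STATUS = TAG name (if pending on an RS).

c1: issue SUB r2<-Add1 | r0:1,r1:3,r2:Add1,r3:3,r4:5,r5:6
c2: issue SUB r2<-Add2 | r0:1,r1:3,r2:Add2,r3:3,r4:5,r5:6
c3: issue SUB r5<-Add3 | r0:1,r1:3,r2:Add2,r3:3,r4:5,r5:Add3
c4: CDB Add1=-1; issue ADD r1<-Add1 | r0:1,r1:Add1,r2:Add2,r3:3,r4:5,r5:Add3
c5: CDB Add2=5; issue MUL r3<-Mul1 | r0:1,r1:Add1,r2:5,r3:Mul1,r4:5,r5:Add3
c6: CDB Add3=2; issue ADD r3<-Add2 | r0:1,r1:Add1,r2:5,r3:Add2,r4:5,r5:2
c7: issue SUB r1<-Add3 | r0:1,r1:Add3,r2:5,r3:Add2,r4:5,r5:2

STATUS = TAG Add3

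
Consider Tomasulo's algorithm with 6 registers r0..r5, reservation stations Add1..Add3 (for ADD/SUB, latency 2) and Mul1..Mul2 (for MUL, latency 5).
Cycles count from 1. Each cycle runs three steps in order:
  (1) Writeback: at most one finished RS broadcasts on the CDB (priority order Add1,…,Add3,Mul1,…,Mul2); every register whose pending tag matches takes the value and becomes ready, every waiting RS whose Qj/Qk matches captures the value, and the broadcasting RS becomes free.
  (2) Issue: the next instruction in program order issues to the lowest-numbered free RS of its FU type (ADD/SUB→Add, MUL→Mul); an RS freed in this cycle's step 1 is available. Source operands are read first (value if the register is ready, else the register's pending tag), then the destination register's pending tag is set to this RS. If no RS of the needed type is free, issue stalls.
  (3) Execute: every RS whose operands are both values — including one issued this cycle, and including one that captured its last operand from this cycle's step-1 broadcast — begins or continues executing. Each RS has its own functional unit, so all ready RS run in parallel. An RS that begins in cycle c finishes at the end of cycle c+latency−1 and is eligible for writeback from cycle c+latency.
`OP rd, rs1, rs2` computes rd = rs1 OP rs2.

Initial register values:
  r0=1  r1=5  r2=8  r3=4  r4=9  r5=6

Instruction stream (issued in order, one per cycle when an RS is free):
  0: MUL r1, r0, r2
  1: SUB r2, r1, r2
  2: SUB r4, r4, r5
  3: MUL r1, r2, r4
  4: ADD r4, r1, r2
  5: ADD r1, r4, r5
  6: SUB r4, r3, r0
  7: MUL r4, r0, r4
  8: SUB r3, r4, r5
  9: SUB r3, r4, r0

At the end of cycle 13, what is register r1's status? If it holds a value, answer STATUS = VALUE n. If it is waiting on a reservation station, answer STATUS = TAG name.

c1: issue MUL r1<-Mul1 | r0:1,r1:Mul1,r2:8,r3:4,r4:9,r5:6
c2: issue SUB r2<-Add1 | r0:1,r1:Mul1,r2:Add1,r3:4,r4:9,r5:6
c3: issue SUB r4<-Add2 | r0:1,r1:Mul1,r2:Add1,r3:4,r4:Add2,r5:6
c4: issue MUL r1<-Mul2 | r0:1,r1:Mul2,r2:Add1,r3:4,r4:Add2,r5:6
c5: CDB Add2=3; issue ADD r4<-Add2 | r0:1,r1:Mul2,r2:Add1,r3:4,r4:Add2,r5:6
c6: CDB Mul1=8; issue ADD r1<-Add3 | r0:1,r1:Add3,r2:Add1,r3:4,r4:Add2,r5:6
c7: stall | r0:1,r1:Add3,r2:Add1,r3:4,r4:Add2,r5:6
c8: CDB Add1=0; issue SUB r4<-Add1 | r0:1,r1:Add3,r2:0,r3:4,r4:Add1,r5:6
c9: issue MUL r4<-Mul1 | r0:1,r1:Add3,r2:0,r3:4,r4:Mul1,r5:6
c10: CDB Add1=3; issue SUB r3<-Add1 | r0:1,r1:Add3,r2:0,r3:Add1,r4:Mul1,r5:6
c11: stall | r0:1,r1:Add3,r2:0,r3:Add1,r4:Mul1,r5:6
c12: stall | r0:1,r1:Add3,r2:0,r3:Add1,r4:Mul1,r5:6
c13: CDB Mul2=0; stall | r0:1,r1:Add3,r2:0,r3:Add1,r4:Mul1,r5:6

STATUS = TAG Add3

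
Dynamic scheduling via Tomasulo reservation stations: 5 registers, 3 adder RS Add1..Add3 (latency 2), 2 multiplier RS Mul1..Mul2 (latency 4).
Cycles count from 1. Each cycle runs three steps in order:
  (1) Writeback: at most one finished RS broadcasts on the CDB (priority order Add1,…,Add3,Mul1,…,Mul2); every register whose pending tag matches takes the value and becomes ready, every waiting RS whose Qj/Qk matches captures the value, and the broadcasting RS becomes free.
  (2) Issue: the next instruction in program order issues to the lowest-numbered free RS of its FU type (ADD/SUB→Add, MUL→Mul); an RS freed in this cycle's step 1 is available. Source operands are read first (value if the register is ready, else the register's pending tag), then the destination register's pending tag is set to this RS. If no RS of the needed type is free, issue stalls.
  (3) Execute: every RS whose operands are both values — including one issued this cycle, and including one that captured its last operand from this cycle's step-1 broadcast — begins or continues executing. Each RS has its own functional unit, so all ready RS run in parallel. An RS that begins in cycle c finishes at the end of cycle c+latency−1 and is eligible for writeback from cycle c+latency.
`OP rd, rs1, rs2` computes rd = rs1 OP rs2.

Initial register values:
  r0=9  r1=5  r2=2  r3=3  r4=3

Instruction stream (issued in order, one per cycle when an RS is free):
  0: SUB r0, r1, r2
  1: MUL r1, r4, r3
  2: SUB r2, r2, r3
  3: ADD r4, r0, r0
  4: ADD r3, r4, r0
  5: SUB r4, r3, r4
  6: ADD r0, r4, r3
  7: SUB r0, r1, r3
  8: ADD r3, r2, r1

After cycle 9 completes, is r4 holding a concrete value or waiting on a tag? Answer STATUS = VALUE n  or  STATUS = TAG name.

STATUS = TAG Add2

c1: issue SUB r0<-Add1 | r0:Add1,r1:5,r2:2,r3:3,r4:3
c2: issue MUL r1<-Mul1 | r0:Add1,r1:Mul1,r2:2,r3:3,r4:3
c3: CDB Add1=3; issue SUB r2<-Add1 | r0:3,r1:Mul1,r2:Add1,r3:3,r4:3
c4: issue ADD r4<-Add2 | r0:3,r1:Mul1,r2:Add1,r3:3,r4:Add2
c5: CDB Add1=-1; issue ADD r3<-Add1 | r0:3,r1:Mul1,r2:-1,r3:Add1,r4:Add2
c6: CDB Add2=6; issue SUB r4<-Add2 | r0:3,r1:Mul1,r2:-1,r3:Add1,r4:Add2
c7: CDB Mul1=9; issue ADD r0<-Add3 | r0:Add3,r1:9,r2:-1,r3:Add1,r4:Add2
c8: CDB Add1=9; issue SUB r0<-Add1 | r0:Add1,r1:9,r2:-1,r3:9,r4:Add2
c9: stall | r0:Add1,r1:9,r2:-1,r3:9,r4:Add2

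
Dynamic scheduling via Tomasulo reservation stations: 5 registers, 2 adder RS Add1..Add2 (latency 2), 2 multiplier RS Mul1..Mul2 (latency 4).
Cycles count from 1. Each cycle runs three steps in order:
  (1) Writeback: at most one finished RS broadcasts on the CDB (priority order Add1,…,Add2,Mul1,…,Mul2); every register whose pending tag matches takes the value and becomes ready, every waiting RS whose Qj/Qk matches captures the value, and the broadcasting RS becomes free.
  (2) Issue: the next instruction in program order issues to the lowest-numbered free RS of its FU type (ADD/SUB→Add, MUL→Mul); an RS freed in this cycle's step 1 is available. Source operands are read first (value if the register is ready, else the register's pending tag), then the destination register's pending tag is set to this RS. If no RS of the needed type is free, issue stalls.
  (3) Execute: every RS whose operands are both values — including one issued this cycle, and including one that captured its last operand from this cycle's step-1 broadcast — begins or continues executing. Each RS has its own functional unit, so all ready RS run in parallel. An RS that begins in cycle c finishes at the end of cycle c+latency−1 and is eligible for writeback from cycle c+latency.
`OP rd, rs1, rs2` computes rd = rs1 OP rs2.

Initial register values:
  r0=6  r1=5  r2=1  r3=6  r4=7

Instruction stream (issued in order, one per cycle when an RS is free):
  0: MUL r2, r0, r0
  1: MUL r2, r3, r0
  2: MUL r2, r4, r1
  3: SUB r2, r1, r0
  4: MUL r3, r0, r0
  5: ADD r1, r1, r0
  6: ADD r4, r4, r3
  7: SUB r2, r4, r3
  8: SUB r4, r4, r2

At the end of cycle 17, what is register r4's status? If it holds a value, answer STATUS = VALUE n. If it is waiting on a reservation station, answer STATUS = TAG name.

cycle 1: issue MUL r2<-Mul1 // r0:6,r1:5,r2:Mul1,r3:6,r4:7
cycle 2: issue MUL r2<-Mul2 // r0:6,r1:5,r2:Mul2,r3:6,r4:7
cycle 3: stall // r0:6,r1:5,r2:Mul2,r3:6,r4:7
cycle 4: stall // r0:6,r1:5,r2:Mul2,r3:6,r4:7
cycle 5: CDB Mul1=36; issue MUL r2<-Mul1 // r0:6,r1:5,r2:Mul1,r3:6,r4:7
cycle 6: CDB Mul2=36; issue SUB r2<-Add1 // r0:6,r1:5,r2:Add1,r3:6,r4:7
cycle 7: issue MUL r3<-Mul2 // r0:6,r1:5,r2:Add1,r3:Mul2,r4:7
cycle 8: CDB Add1=-1; issue ADD r1<-Add1 // r0:6,r1:Add1,r2:-1,r3:Mul2,r4:7
cycle 9: CDB Mul1=35; issue ADD r4<-Add2 // r0:6,r1:Add1,r2:-1,r3:Mul2,r4:Add2
cycle 10: CDB Add1=11; issue SUB r2<-Add1 // r0:6,r1:11,r2:Add1,r3:Mul2,r4:Add2
cycle 11: CDB Mul2=36; stall // r0:6,r1:11,r2:Add1,r3:36,r4:Add2
cycle 12: stall // r0:6,r1:11,r2:Add1,r3:36,r4:Add2
cycle 13: CDB Add2=43; issue SUB r4<-Add2 // r0:6,r1:11,r2:Add1,r3:36,r4:Add2
cycle 14: - // r0:6,r1:11,r2:Add1,r3:36,r4:Add2
cycle 15: CDB Add1=7 // r0:6,r1:11,r2:7,r3:36,r4:Add2
cycle 16: - // r0:6,r1:11,r2:7,r3:36,r4:Add2
cycle 17: CDB Add2=36 // r0:6,r1:11,r2:7,r3:36,r4:36

STATUS = VALUE 36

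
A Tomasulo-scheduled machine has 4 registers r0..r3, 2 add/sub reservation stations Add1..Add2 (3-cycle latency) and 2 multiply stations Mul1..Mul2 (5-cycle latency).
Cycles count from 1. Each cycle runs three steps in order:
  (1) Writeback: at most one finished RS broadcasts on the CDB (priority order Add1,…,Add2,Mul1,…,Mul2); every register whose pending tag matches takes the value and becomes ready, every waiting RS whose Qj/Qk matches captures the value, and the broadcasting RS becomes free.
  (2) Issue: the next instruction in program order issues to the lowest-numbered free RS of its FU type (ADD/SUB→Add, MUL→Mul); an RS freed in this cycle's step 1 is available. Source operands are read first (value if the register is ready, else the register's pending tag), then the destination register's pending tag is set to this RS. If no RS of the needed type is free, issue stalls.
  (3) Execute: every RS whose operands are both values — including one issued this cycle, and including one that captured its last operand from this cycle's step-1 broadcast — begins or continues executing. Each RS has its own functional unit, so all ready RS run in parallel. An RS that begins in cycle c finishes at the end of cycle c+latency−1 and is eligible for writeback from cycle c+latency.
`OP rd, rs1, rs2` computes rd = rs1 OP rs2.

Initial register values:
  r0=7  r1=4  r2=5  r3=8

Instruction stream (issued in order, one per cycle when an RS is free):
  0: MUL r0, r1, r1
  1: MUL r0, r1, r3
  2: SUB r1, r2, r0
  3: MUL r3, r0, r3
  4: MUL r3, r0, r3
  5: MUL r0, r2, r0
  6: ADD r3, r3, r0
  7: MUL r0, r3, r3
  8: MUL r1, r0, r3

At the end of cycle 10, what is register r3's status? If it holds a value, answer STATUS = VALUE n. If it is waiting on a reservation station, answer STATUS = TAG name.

  c1: issue MUL r0<-Mul1  regs: r0:Mul1,r1:4,r2:5,r3:8
  c2: issue MUL r0<-Mul2  regs: r0:Mul2,r1:4,r2:5,r3:8
  c3: issue SUB r1<-Add1  regs: r0:Mul2,r1:Add1,r2:5,r3:8
  c4: stall  regs: r0:Mul2,r1:Add1,r2:5,r3:8
  c5: stall  regs: r0:Mul2,r1:Add1,r2:5,r3:8
  c6: CDB Mul1=16; issue MUL r3<-Mul1  regs: r0:Mul2,r1:Add1,r2:5,r3:Mul1
  c7: CDB Mul2=32; issue MUL r3<-Mul2  regs: r0:32,r1:Add1,r2:5,r3:Mul2
  c8: stall  regs: r0:32,r1:Add1,r2:5,r3:Mul2
  c9: stall  regs: r0:32,r1:Add1,r2:5,r3:Mul2
  c10: CDB Add1=-27; stall  regs: r0:32,r1:-27,r2:5,r3:Mul2

STATUS = TAG Mul2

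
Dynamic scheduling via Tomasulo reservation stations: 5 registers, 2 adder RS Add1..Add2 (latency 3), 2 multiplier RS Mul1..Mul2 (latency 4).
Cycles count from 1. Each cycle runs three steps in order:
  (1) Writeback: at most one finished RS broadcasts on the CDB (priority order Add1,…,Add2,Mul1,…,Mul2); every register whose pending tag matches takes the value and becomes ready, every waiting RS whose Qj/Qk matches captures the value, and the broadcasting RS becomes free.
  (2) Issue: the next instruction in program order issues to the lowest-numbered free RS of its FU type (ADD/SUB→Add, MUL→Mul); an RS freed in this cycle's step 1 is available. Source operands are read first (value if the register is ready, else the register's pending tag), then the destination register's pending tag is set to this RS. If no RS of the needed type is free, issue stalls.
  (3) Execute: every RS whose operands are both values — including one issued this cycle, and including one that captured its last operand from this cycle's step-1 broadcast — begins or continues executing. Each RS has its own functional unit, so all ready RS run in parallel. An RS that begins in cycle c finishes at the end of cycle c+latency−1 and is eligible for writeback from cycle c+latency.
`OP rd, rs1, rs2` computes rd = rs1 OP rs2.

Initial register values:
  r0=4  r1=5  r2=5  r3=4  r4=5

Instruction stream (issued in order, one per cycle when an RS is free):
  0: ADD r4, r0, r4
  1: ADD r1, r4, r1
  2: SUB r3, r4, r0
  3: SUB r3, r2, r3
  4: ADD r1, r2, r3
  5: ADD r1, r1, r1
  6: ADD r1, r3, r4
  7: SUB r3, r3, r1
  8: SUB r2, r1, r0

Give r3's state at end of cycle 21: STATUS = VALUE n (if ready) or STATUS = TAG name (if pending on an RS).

STATUS = VALUE -9

cycle 1: issue ADD r4<-Add1 // r0:4,r1:5,r2:5,r3:4,r4:Add1
cycle 2: issue ADD r1<-Add2 // r0:4,r1:Add2,r2:5,r3:4,r4:Add1
cycle 3: stall // r0:4,r1:Add2,r2:5,r3:4,r4:Add1
cycle 4: CDB Add1=9; issue SUB r3<-Add1 // r0:4,r1:Add2,r2:5,r3:Add1,r4:9
cycle 5: stall // r0:4,r1:Add2,r2:5,r3:Add1,r4:9
cycle 6: stall // r0:4,r1:Add2,r2:5,r3:Add1,r4:9
cycle 7: CDB Add1=5; issue SUB r3<-Add1 // r0:4,r1:Add2,r2:5,r3:Add1,r4:9
cycle 8: CDB Add2=14; issue ADD r1<-Add2 // r0:4,r1:Add2,r2:5,r3:Add1,r4:9
cycle 9: stall // r0:4,r1:Add2,r2:5,r3:Add1,r4:9
cycle 10: CDB Add1=0; issue ADD r1<-Add1 // r0:4,r1:Add1,r2:5,r3:0,r4:9
cycle 11: stall // r0:4,r1:Add1,r2:5,r3:0,r4:9
cycle 12: stall // r0:4,r1:Add1,r2:5,r3:0,r4:9
cycle 13: CDB Add2=5; issue ADD r1<-Add2 // r0:4,r1:Add2,r2:5,r3:0,r4:9
cycle 14: stall // r0:4,r1:Add2,r2:5,r3:0,r4:9
cycle 15: stall // r0:4,r1:Add2,r2:5,r3:0,r4:9
cycle 16: CDB Add1=10; issue SUB r3<-Add1 // r0:4,r1:Add2,r2:5,r3:Add1,r4:9
cycle 17: CDB Add2=9; issue SUB r2<-Add2 // r0:4,r1:9,r2:Add2,r3:Add1,r4:9
cycle 18: - // r0:4,r1:9,r2:Add2,r3:Add1,r4:9
cycle 19: - // r0:4,r1:9,r2:Add2,r3:Add1,r4:9
cycle 20: CDB Add1=-9 // r0:4,r1:9,r2:Add2,r3:-9,r4:9
cycle 21: CDB Add2=5 // r0:4,r1:9,r2:5,r3:-9,r4:9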